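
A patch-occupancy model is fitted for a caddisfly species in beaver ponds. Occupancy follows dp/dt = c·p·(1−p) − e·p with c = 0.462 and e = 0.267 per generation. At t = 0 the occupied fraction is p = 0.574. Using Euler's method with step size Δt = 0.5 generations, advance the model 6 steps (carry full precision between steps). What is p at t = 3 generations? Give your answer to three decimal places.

Update rule: p ← p + [c·p·(1−p) − e·p]·Δt with Δt = 0.5.
t = 0.5: p = 0.57400 + (-0.02014) = 0.55386
t = 1: p = 0.55386 + (-0.01686) = 0.53700
t = 1.5: p = 0.53700 + (-0.01426) = 0.52274
t = 2: p = 0.52274 + (-0.01216) = 0.51059
t = 2.5: p = 0.51059 + (-0.01044) = 0.50015
t = 3: p = 0.50015 + (-0.00902) = 0.49113

0.491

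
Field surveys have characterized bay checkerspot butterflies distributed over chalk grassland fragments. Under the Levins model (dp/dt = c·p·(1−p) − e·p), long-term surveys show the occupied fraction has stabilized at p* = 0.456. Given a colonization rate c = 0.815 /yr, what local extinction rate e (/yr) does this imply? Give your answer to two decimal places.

At equilibrium c(1−p*) = e.
e = 0.815 × (1 − 0.456) = 0.815 × 0.5440 = 0.4434.

0.44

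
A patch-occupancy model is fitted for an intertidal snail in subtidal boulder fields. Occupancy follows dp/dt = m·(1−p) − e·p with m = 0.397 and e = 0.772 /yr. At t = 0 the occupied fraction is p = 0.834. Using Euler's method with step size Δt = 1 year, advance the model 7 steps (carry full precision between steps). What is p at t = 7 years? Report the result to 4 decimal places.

0.3396

Update rule: p ← p + [m·(1−p) − e·p]·Δt with Δt = 1.
p: 0.83400 → 0.25605  (Δp = -0.57795)
p: 0.25605 → 0.35373  (Δp = +0.09767)
p: 0.35373 → 0.33722  (Δp = -0.01651)
p: 0.33722 → 0.34001  (Δp = +0.00279)
p: 0.34001 → 0.33954  (Δp = -0.00047)
p: 0.33954 → 0.33962  (Δp = +0.00008)
p: 0.33962 → 0.33960  (Δp = -0.00001)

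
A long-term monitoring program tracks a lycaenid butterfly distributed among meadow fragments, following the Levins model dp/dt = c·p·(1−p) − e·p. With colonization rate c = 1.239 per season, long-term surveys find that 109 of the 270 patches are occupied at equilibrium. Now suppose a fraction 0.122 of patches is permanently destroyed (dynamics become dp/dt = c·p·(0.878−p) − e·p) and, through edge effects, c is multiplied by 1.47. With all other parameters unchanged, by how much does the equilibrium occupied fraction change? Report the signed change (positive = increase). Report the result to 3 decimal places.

Observed p* = 109/270 = 0.40370.
Balance c(1−p*) = e gives e = 1.239×(1 − 0.40370) = 0.73882.
New p* = 0.878 − e/c = 0.878 − 0.73882/1.82133 = 0.47235.
Δp* = 0.47235 − 0.40370 = +0.06865.

0.069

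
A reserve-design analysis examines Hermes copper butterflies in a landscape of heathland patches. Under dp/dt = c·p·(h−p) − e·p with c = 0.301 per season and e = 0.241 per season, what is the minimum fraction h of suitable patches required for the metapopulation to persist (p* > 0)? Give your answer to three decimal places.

0.801

p* = h − e/c is positive only when h > e/c.
h_min = e/c = 0.241/0.301 = 0.8007.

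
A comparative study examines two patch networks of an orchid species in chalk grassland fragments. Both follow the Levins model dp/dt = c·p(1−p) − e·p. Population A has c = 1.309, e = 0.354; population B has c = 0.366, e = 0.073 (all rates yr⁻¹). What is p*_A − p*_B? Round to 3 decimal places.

A: p*_A = 1 − 0.354/1.309 = 0.7296.
B: p*_B = 1 − 0.073/0.366 = 0.8005.
p*_A − p*_B = 0.7296 − 0.8005 = -0.0710.

-0.071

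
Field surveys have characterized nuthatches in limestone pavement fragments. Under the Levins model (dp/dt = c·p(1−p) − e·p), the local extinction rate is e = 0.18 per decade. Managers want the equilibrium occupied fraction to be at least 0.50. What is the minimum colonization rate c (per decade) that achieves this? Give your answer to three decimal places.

p* = 1 − e/c ≥ 0.50 requires e/c ≤ 0.5000, i.e. c ≥ e/0.5000.
c_min = 0.18/0.5000 = 0.3600.

0.360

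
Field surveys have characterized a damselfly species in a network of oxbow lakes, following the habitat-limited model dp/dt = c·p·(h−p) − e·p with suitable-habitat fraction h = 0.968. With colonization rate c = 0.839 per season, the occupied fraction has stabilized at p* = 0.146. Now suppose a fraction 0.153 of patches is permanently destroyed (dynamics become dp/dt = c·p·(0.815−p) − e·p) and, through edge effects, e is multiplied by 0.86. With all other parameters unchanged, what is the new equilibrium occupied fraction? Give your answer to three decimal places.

Balance c(h−p*) = e gives e = 0.839×(0.968 − 0.14600) = 0.68966.
New p* = 0.815 − e/c = 0.815 − 0.59311/0.83900 = 0.10808.

0.108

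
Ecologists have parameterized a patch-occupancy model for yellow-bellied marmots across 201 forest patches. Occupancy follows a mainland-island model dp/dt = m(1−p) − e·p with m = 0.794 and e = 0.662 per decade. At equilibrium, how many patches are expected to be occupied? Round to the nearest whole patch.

p* = m/(m+e) = 0.794/1.4560 = 0.5453.
Expected occupied patches = N × p* = 201 × 0.5453 = 109.61 ≈ 110.

110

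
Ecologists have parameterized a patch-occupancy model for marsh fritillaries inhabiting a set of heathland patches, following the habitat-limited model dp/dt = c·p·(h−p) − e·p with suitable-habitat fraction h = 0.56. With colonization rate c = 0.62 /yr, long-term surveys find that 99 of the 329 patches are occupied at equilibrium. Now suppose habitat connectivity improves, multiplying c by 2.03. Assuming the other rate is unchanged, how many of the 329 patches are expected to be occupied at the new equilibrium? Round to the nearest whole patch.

142

Observed p* = 99/329 = 0.30091.
Balance c(h−p*) = e gives e = 0.62×(0.56 − 0.30091) = 0.16064.
New p* = 0.56 − e/c = 0.56 − 0.16064/1.25860 = 0.43237.
Expected occupied = 329 × 0.43237 = 142.25 ≈ 142.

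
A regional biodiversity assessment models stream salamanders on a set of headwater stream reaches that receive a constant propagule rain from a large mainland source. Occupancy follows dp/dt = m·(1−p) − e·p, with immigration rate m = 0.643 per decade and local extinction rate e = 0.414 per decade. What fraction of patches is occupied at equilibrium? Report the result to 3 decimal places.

0.608

Setting dp/dt = 0: m − m·p* = e·p*, so m = (m+e)·p*.
p* = m/(m+e) = 0.643/(0.643+0.414) = 0.643/1.0570 = 0.6083.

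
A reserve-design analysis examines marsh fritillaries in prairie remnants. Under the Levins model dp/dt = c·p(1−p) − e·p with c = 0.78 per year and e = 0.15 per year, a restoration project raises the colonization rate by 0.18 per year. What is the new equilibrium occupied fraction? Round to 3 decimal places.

0.844

Before: p* = 1 − 0.15/0.78 = 0.8077.
After the change, c = 0.96, e = 0.15, so p* = 1 − 0.15/0.96 = 0.8438.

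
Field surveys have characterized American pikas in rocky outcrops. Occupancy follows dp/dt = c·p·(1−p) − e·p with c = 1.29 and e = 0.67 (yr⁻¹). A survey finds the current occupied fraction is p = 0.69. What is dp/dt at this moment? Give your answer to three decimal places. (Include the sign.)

-0.186

Colonization term: c·p·(1−p) = 1.29×0.69×0.3100 = 0.27593.
Extinction term: e·p = 0.46230.
dp/dt = 0.27593 − 0.46230 = -0.18637.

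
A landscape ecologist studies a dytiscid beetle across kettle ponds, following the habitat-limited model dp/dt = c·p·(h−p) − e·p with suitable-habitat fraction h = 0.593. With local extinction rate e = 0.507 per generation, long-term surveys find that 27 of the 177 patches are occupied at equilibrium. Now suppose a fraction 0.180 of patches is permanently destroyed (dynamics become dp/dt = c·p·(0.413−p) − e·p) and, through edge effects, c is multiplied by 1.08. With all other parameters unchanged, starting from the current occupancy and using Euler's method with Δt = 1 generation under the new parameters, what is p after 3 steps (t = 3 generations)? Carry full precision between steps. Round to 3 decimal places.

Observed p* = 27/177 = 0.15254.
Balance c(h−p*) = e gives c = e/(0.593 − 0.15254) = 0.507/0.44046 = 1.15108.
Starting from p₀ = 0.15254; update p ← p + (dp/dt)·Δt with the new parameters.
p: 0.15254 → 0.12460  (Δp = -0.02795)
p: 0.12460 → 0.10610  (Δp = -0.01850)
p: 0.10610 → 0.09279  (Δp = -0.01331)

0.093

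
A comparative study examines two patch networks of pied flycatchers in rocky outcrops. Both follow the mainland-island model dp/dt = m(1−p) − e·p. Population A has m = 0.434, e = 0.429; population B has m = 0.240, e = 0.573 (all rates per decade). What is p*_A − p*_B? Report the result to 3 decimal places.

0.208

A: p*_A = m/(m+e) = 0.434/0.8630 = 0.5029.
B: p*_B = 0.240/0.8130 = 0.2952.
p*_A − p*_B = 0.5029 − 0.2952 = 0.2077.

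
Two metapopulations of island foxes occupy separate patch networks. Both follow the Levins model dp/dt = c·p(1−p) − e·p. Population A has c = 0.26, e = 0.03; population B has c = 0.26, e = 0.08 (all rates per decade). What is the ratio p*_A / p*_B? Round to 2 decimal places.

1.28

A: p*_A = 1 − 0.03/0.26 = 0.8846.
B: p*_B = 1 − 0.08/0.26 = 0.6923.
p*_A / p*_B = 0.8846/0.6923 = 1.2778.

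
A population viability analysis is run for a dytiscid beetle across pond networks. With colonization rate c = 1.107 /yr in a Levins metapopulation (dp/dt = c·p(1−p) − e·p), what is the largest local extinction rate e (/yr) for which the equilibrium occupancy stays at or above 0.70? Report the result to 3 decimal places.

0.332

1 − e/c ≥ 0.70 ⇒ e ≤ c(1 − 0.70) = 1.107 × 0.3000.
e_max = 0.3321.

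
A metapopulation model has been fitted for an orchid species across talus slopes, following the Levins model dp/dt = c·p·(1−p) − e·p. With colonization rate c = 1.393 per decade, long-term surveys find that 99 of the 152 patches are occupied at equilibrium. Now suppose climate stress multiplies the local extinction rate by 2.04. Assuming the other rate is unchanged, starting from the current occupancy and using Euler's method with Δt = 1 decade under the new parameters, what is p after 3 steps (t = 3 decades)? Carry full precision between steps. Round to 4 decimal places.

0.2993

Observed p* = 99/152 = 0.65132.
Balance c(1−p*) = e gives e = 1.393×(1 − 0.65132) = 0.48572.
Starting from p₀ = 0.65132; update p ← p + (dp/dt)·Δt with the new parameters.
  1  |  dp/dt·Δt = -0.329009  |  p_1 = 0.322306
  2  |  dp/dt·Δt = -0.015095  |  p_2 = 0.307211
  3  |  dp/dt·Δt = -0.007928  |  p_3 = 0.299283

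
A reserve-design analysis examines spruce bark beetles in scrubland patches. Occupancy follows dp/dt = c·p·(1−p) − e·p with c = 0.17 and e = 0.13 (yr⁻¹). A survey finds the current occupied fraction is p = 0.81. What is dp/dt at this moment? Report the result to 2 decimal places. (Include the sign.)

-0.08

Colonization term: c·p·(1−p) = 0.17×0.81×0.1900 = 0.02616.
Extinction term: e·p = 0.10530.
dp/dt = 0.02616 − 0.10530 = -0.07914.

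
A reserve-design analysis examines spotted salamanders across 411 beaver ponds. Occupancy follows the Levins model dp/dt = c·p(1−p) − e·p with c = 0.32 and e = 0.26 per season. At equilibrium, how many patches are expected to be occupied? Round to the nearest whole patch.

77

p* = 1 − e/c = 1 − 0.26/0.32 = 0.1875.
Expected occupied patches = N × p* = 411 × 0.1875 = 77.06 ≈ 77.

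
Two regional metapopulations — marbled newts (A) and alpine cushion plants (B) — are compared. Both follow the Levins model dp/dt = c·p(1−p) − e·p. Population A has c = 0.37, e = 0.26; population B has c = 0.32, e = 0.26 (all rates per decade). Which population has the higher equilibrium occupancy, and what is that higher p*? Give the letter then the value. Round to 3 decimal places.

A: p*_A = 1 − 0.26/0.37 = 0.2973.
B: p*_B = 1 − 0.26/0.32 = 0.1875.
A is higher at 0.2973.

A, 0.297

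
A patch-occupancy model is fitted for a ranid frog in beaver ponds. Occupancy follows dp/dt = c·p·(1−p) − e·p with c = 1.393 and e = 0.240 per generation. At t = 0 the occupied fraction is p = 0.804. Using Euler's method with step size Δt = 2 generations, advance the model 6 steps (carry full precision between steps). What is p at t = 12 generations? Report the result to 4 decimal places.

Update rule: p ← p + [c·p·(1−p) − e·p]·Δt with Δt = 2.
t = 2: p = 0.80400 + (+0.05311) = 0.85711
t = 4: p = 0.85711 + (-0.07020) = 0.78691
t = 6: p = 0.78691 + (+0.08945) = 0.87636
t = 8: p = 0.87636 + (-0.11878) = 0.75758
t = 10: p = 0.75758 + (+0.14802) = 0.90560
t = 12: p = 0.90560 + (-0.19651) = 0.70908

0.7091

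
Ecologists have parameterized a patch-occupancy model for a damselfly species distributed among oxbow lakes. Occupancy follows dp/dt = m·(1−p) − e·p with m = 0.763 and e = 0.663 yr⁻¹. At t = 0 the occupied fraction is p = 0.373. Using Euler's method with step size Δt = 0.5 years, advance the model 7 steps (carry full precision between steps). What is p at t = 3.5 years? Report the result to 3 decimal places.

Update rule: p ← p + [m·(1−p) − e·p]·Δt with Δt = 0.5.
step 1: Δp = +0.11555, p = 0.48855
step 2: Δp = +0.03316, p = 0.52171
step 3: Δp = +0.00952, p = 0.53123
step 4: Δp = +0.00273, p = 0.53396
step 5: Δp = +0.00078, p = 0.53475
step 6: Δp = +0.00023, p = 0.53497
step 7: Δp = +0.00006, p = 0.53504

0.535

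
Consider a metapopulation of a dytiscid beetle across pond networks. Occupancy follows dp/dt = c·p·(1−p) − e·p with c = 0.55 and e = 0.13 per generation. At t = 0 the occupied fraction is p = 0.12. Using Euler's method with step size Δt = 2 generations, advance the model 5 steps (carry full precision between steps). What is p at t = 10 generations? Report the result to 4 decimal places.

Update rule: p ← p + [c·p·(1−p) − e·p]·Δt with Δt = 2.
  1  |  dp/dt·Δt = +0.084960  |  p_1 = 0.204960
  2  |  dp/dt·Δt = +0.125957  |  p_2 = 0.330917
  3  |  dp/dt·Δt = +0.157514  |  p_3 = 0.488431
  4  |  dp/dt·Δt = +0.147861  |  p_4 = 0.636291
  5  |  dp/dt·Δt = +0.089131  |  p_5 = 0.725423

0.7254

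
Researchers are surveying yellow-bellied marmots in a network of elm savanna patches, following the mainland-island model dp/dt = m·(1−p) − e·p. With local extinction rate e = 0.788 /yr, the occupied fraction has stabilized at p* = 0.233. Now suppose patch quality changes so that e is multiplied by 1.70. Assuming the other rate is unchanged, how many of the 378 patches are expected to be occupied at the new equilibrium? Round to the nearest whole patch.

57

Balance m(1−p*) = e·p* gives m = e·p*/(1−p*) = 0.788×0.23300/0.76700 = 0.23938.
New p* = m/(m+e) = 0.23938/(0.23938+1.33960) = 0.15160.
Expected occupied = 378 × 0.15160 = 57.30 ≈ 57.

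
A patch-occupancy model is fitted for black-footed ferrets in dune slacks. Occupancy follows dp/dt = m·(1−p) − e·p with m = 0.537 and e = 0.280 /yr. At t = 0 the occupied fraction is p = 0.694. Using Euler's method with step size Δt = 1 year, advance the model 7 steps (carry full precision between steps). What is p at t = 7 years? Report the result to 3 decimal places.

0.657

Update rule: p ← p + [m·(1−p) − e·p]·Δt with Δt = 1.
t = 1: p = 0.69400 + (-0.03000) = 0.66400
t = 2: p = 0.66400 + (-0.00549) = 0.65851
t = 3: p = 0.65851 + (-0.00100) = 0.65751
t = 4: p = 0.65751 + (-0.00018) = 0.65732
t = 5: p = 0.65732 + (-0.00003) = 0.65729
t = 6: p = 0.65729 + (-0.00001) = 0.65728
t = 7: p = 0.65728 + (-0.00000) = 0.65728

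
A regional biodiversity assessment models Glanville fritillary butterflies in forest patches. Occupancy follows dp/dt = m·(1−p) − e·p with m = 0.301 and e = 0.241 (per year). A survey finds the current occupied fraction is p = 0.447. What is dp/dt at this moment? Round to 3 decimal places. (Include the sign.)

Colonization term: m·(1−p) = 0.301×0.5530 = 0.16645.
Extinction term: e·p = 0.10773.
dp/dt = 0.16645 − 0.10773 = 0.05873.

0.059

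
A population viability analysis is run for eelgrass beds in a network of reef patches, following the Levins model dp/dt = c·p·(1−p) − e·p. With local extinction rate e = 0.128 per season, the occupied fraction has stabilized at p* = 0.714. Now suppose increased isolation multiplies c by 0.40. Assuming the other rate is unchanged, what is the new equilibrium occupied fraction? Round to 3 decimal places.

Balance c(1−p*) = e gives c = e/(1 − 0.71400) = 0.128/0.28600 = 0.44755.
New p* = 1 − e/c = 1 − 0.12800/0.17902 = 0.28500.

0.285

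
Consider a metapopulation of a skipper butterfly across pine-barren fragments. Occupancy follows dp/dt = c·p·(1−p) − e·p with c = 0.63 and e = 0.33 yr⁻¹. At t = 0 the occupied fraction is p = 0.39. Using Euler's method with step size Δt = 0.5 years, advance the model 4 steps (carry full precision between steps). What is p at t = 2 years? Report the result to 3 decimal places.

0.426

Update rule: p ← p + [c·p·(1−p) − e·p]·Δt with Δt = 0.5.
  1  |  dp/dt·Δt = +0.010589  |  p_1 = 0.400589
  2  |  dp/dt·Δt = +0.009540  |  p_2 = 0.410128
  3  |  dp/dt·Δt = +0.008535  |  p_3 = 0.418663
  4  |  dp/dt·Δt = +0.007587  |  p_4 = 0.426250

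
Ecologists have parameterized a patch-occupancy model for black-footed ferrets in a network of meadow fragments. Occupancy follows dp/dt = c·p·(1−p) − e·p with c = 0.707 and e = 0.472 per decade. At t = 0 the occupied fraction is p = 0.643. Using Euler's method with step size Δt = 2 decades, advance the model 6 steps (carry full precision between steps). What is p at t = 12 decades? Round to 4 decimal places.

0.3334

Update rule: p ← p + [c·p·(1−p) − e·p]·Δt with Δt = 2.
step 1: Δp = -0.28241, p = 0.36059
step 2: Δp = -0.01438, p = 0.34621
step 3: Δp = -0.00677, p = 0.33945
step 4: Δp = -0.00339, p = 0.33606
step 5: Δp = -0.00174, p = 0.33432
step 6: Δp = -0.00091, p = 0.33341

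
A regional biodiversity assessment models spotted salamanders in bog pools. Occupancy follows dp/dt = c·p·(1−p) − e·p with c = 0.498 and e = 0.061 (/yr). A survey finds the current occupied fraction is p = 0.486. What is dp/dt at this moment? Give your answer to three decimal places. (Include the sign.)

0.095

Colonization term: c·p·(1−p) = 0.498×0.486×0.5140 = 0.12440.
Extinction term: e·p = 0.02965.
dp/dt = 0.12440 − 0.02965 = 0.09476.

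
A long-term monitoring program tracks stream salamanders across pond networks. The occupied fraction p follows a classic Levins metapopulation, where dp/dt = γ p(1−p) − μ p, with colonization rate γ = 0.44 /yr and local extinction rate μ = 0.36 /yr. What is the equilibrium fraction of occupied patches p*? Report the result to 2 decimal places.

At equilibrium, colonization balances extinction: γ·p*·(1−p*) = μ·p*.
So p* = 1 − μ/γ = 1 − 0.36/0.44 = 1 − 0.8182 = 0.1818.

0.18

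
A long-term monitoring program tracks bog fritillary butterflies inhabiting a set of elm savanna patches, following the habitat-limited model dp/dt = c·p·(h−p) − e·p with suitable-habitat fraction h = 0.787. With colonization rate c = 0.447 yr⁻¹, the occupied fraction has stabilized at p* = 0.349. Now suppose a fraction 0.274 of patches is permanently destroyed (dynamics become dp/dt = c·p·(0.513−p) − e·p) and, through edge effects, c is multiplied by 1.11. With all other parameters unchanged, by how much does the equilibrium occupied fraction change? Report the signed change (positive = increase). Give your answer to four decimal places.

-0.2306

Balance c(h−p*) = e gives e = 0.447×(0.787 − 0.34900) = 0.19579.
New p* = 0.513 − e/c = 0.513 − 0.19579/0.49617 = 0.11840.
Δp* = 0.11840 − 0.34900 = -0.23060.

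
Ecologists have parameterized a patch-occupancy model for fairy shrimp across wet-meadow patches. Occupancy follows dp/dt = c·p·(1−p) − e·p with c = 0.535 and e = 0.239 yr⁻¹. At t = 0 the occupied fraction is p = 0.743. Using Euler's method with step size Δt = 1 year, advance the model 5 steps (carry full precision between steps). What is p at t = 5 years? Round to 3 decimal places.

Update rule: p ← p + [c·p·(1−p) − e·p]·Δt with Δt = 1.
t = 1: p = 0.74300 + (-0.07542) = 0.66758
t = 2: p = 0.66758 + (-0.04083) = 0.62675
t = 3: p = 0.62675 + (-0.02464) = 0.60211
t = 4: p = 0.60211 + (-0.01573) = 0.58638
t = 5: p = 0.58638 + (-0.01039) = 0.57599

0.576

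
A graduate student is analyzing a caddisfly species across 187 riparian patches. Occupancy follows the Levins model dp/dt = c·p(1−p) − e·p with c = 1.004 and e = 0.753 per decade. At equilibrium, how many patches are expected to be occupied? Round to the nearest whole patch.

p* = 1 − e/c = 1 − 0.753/1.004 = 0.2500.
Expected occupied patches = N × p* = 187 × 0.2500 = 46.75 ≈ 47.

47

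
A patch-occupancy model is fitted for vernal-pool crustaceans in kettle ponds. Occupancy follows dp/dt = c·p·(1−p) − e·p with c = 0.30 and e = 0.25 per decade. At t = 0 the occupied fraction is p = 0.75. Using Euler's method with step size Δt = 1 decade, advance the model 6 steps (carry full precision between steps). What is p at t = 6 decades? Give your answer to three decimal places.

Update rule: p ← p + [c·p·(1−p) − e·p]·Δt with Δt = 1.
t = 1: p = 0.75000 + (-0.13125) = 0.61875
t = 2: p = 0.61875 + (-0.08392) = 0.53483
t = 3: p = 0.53483 + (-0.05907) = 0.47576
t = 4: p = 0.47576 + (-0.04412) = 0.43164
t = 5: p = 0.43164 + (-0.03431) = 0.39733
t = 6: p = 0.39733 + (-0.02750) = 0.36984

0.370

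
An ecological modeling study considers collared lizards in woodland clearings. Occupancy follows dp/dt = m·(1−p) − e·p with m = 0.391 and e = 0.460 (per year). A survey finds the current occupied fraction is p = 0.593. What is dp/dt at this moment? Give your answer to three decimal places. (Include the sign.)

Colonization term: m·(1−p) = 0.391×0.4070 = 0.15914.
Extinction term: e·p = 0.27278.
dp/dt = 0.15914 − 0.27278 = -0.11364.

-0.114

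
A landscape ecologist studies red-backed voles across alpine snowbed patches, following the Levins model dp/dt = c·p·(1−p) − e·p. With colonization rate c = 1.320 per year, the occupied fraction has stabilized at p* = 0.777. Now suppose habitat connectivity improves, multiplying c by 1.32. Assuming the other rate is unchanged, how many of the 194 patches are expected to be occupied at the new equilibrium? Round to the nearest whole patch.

161

Balance c(1−p*) = e gives e = 1.320×(1 − 0.77700) = 0.29436.
New p* = 1 − e/c = 1 − 0.29436/1.74240 = 0.83106.
Expected occupied = 194 × 0.83106 = 161.23 ≈ 161.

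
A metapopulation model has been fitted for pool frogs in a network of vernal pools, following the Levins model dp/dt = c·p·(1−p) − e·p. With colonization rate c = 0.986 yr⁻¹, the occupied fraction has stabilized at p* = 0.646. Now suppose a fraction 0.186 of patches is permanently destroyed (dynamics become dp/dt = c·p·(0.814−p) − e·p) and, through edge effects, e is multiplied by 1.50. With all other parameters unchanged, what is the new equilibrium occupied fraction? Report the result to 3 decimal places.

Balance c(1−p*) = e gives e = 0.986×(1 − 0.64600) = 0.34904.
New p* = 0.814 − e/c = 0.814 − 0.52356/0.98600 = 0.28301.

0.283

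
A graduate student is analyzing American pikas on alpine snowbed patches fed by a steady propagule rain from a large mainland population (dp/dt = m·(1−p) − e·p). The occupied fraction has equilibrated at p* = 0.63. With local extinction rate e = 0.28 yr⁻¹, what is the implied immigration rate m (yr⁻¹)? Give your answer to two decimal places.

0.48

At equilibrium m(1−p*) = e·p*, so m = e·p*/(1−p*).
m = 0.28 × 0.63 / 0.3700 = 0.1764/0.3700 = 0.4768.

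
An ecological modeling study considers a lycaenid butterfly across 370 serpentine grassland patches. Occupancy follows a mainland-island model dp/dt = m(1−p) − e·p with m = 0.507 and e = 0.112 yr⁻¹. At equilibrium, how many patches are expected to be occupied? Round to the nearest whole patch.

p* = m/(m+e) = 0.507/0.6190 = 0.8191.
Expected occupied patches = N × p* = 370 × 0.8191 = 303.05 ≈ 303.

303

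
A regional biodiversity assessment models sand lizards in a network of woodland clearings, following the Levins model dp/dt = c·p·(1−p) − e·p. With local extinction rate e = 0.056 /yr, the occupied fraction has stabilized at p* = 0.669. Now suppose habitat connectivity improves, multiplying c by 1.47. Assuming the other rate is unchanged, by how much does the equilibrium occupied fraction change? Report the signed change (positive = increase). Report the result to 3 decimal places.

0.106

Balance c(1−p*) = e gives c = e/(1 − 0.66900) = 0.056/0.33100 = 0.16918.
New p* = 1 − e/c = 1 − 0.05600/0.24869 = 0.77482.
Δp* = 0.77482 − 0.66900 = +0.10582.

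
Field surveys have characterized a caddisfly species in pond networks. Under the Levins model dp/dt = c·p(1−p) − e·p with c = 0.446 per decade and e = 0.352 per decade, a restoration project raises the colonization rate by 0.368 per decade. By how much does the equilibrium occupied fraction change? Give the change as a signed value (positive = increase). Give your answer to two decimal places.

0.36

Before: p* = 1 − 0.352/0.446 = 0.2108.
After the change, c = 0.814, e = 0.352, so p* = 1 − 0.352/0.814 = 0.5676.
Δp* = 0.5676 − 0.2108 = +0.3568.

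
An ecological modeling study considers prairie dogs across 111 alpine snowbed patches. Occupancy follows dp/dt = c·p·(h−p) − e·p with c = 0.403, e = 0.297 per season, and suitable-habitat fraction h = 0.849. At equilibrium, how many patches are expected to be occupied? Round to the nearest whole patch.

12

p* = h − e/c = 0.849 − 0.7370 = 0.1120.
Expected occupied patches = N × p* = 111 × 0.1120 = 12.44 ≈ 12.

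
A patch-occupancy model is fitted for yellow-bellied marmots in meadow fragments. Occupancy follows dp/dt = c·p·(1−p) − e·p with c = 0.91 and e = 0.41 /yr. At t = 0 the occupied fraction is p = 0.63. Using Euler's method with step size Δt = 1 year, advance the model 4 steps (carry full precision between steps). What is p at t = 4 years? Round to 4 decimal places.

0.5533

Update rule: p ← p + [c·p·(1−p) − e·p]·Δt with Δt = 1.
t = 1: p = 0.63000 + (-0.04618) = 0.58382
t = 2: p = 0.58382 + (-0.01826) = 0.56556
t = 3: p = 0.56556 + (-0.00829) = 0.55727
t = 4: p = 0.55727 + (-0.00397) = 0.55330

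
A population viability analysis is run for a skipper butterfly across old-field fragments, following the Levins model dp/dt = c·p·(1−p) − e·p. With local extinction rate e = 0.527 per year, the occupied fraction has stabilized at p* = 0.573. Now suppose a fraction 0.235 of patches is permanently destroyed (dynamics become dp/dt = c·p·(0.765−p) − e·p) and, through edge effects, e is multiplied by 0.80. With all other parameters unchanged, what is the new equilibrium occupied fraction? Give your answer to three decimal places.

0.423

Balance c(1−p*) = e gives c = e/(1 − 0.57300) = 0.527/0.42700 = 1.23419.
New p* = 0.765 − e/c = 0.765 − 0.42160/1.23419 = 0.42340.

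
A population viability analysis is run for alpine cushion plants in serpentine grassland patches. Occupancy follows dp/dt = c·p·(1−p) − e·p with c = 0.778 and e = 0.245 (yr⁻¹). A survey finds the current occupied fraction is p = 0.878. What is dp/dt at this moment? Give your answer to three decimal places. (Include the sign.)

-0.132

Colonization term: c·p·(1−p) = 0.778×0.878×0.1220 = 0.08334.
Extinction term: e·p = 0.21511.
dp/dt = 0.08334 − 0.21511 = -0.13177.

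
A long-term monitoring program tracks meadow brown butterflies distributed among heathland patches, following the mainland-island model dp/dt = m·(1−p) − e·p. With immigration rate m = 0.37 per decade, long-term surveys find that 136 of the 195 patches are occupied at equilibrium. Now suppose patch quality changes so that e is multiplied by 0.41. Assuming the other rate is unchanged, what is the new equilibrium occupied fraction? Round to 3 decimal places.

Observed p* = 136/195 = 0.69744.
Balance m(1−p*) = e·p* gives e = m(1−p*)/p* = 0.37×0.30256/0.69744 = 0.16051.
New p* = m/(m+e) = 0.37000/(0.37000+0.06581) = 0.84899.

0.849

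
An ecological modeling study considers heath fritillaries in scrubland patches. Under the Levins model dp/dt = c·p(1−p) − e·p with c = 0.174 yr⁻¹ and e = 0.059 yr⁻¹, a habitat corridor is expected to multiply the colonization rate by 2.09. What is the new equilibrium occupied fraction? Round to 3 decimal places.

0.838

Before: p* = 1 − 0.059/0.174 = 0.6609.
After the change, c = 0.36366, e = 0.059, so p* = 1 − 0.059/0.36366 = 0.8378.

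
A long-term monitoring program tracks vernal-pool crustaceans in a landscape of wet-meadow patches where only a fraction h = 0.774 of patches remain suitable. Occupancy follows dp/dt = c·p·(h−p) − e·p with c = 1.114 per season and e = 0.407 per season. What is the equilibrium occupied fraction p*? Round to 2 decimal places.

Setting dp/dt = 0 and dividing by p* gives c·(h−p*) = e.
So p* = h − e/c = 0.774 − 0.407/1.114 = 0.774 − 0.3654 = 0.4086.

0.41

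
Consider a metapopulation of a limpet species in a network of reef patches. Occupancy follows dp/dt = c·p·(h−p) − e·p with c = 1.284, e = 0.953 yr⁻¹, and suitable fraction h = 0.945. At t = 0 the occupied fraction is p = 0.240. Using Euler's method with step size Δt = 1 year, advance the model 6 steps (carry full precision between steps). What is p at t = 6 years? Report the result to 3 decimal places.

Update rule: p ← p + [c·p·(h−p) − e·p]·Δt with Δt = 1.
  1  |  dp/dt·Δt = -0.011467  |  p_1 = 0.228533
  2  |  dp/dt·Δt = -0.007554  |  p_2 = 0.220978
  3  |  dp/dt·Δt = -0.005161  |  p_3 = 0.215817
  4  |  dp/dt·Δt = -0.003610  |  p_4 = 0.212207
  5  |  dp/dt·Δt = -0.002566  |  p_5 = 0.209640
  6  |  dp/dt·Δt = -0.001844  |  p_6 = 0.207796

0.208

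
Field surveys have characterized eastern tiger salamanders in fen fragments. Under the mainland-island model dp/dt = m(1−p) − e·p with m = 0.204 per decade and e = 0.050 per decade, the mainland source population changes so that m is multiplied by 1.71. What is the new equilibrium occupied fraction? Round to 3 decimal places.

Before: p* = 0.204/(0.204+0.050) = 0.8031.
After: m = 0.34884, e = 0.05; p* = 0.34884/0.3988 = 0.8746.

0.875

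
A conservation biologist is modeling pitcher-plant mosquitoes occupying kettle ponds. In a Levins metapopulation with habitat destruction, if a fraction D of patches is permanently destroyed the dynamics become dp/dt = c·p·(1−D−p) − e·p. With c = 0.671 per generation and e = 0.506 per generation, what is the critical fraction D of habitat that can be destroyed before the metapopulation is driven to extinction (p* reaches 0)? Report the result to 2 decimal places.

0.25

The nontrivial equilibrium is p* = (1−D) − e/c; extinction occurs when this hits zero.
So D_crit = 1 − e/c = 1 − 0.506/0.671 = 1 − 0.7541 = 0.2459.
This equals the undisturbed p*, a classic result of Lande's extension.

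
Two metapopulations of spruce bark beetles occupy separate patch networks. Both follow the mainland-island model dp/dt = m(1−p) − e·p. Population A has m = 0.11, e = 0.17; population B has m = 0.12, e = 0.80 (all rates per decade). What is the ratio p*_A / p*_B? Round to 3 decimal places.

A: p*_A = m/(m+e) = 0.11/0.2800 = 0.3929.
B: p*_B = 0.12/0.9200 = 0.1304.
p*_A / p*_B = 0.3929/0.1304 = 3.0119.

3.012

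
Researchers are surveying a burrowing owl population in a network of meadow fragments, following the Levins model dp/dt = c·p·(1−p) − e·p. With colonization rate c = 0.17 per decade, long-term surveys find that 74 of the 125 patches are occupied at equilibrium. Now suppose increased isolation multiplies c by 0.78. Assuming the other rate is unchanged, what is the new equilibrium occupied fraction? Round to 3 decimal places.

Observed p* = 74/125 = 0.59200.
Balance c(1−p*) = e gives e = 0.17×(1 − 0.59200) = 0.06936.
New p* = 1 − e/c = 1 − 0.06936/0.13260 = 0.47692.

0.477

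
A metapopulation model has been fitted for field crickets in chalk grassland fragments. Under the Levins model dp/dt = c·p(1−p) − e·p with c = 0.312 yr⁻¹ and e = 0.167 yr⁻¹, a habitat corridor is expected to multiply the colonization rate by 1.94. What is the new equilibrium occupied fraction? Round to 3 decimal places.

Before: p* = 1 − 0.167/0.312 = 0.4647.
After the change, c = 0.60528, e = 0.167, so p* = 1 − 0.167/0.60528 = 0.7241.

0.724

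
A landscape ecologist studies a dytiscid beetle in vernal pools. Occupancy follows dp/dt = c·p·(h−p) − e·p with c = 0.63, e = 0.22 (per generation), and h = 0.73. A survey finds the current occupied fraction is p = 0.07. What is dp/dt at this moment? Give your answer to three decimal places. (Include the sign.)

Colonization term: c·p·(h−p) = 0.63×0.07×0.6600 = 0.02911.
Extinction term: e·p = 0.01540.
dp/dt = 0.02911 − 0.01540 = 0.01371.

0.014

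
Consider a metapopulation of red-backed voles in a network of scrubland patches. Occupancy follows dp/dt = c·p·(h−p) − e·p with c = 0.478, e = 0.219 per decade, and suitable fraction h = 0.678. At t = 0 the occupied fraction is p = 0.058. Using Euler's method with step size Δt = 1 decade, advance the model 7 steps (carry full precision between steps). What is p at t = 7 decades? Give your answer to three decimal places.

Update rule: p ← p + [c·p·(h−p) − e·p]·Δt with Δt = 1.
p: 0.05800 → 0.06249  (Δp = +0.00449)
p: 0.06249 → 0.06719  (Δp = +0.00470)
p: 0.06719 → 0.07209  (Δp = +0.00490)
p: 0.07209 → 0.07718  (Δp = +0.00509)
p: 0.07718 → 0.08244  (Δp = +0.00526)
p: 0.08244 → 0.08786  (Δp = +0.00541)
p: 0.08786 → 0.09340  (Δp = +0.00554)

0.093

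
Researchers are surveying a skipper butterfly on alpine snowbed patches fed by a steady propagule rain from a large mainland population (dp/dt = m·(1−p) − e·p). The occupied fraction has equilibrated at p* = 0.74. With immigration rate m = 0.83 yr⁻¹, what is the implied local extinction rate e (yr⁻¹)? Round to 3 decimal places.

At equilibrium m(1−p*) = e·p*, so e = m(1−p*)/p*.
e = 0.83 × 0.2600 / 0.74 = 0.2916.

0.292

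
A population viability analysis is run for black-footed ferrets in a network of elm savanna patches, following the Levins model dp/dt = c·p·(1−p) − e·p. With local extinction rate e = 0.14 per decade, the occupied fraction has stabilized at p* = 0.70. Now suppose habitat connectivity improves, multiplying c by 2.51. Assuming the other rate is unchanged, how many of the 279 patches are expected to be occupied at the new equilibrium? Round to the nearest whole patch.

Balance c(1−p*) = e gives c = e/(1 − 0.70000) = 0.14/0.30000 = 0.46667.
New p* = 1 − e/c = 1 − 0.14000/1.17134 = 0.88048.
Expected occupied = 279 × 0.88048 = 245.65 ≈ 246.

246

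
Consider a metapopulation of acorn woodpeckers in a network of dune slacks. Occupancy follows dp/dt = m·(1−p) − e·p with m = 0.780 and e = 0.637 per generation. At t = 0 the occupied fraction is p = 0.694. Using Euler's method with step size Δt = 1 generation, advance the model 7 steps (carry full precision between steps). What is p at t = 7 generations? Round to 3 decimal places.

0.550

Update rule: p ← p + [m·(1−p) − e·p]·Δt with Δt = 1.
t = 1: p = 0.69400 + (-0.20340) = 0.49060
t = 2: p = 0.49060 + (+0.08482) = 0.57542
t = 3: p = 0.57542 + (-0.03537) = 0.54005
t = 4: p = 0.54005 + (+0.01475) = 0.55480
t = 5: p = 0.55480 + (-0.00615) = 0.54865
t = 6: p = 0.54865 + (+0.00256) = 0.55121
t = 7: p = 0.55121 + (-0.00107) = 0.55014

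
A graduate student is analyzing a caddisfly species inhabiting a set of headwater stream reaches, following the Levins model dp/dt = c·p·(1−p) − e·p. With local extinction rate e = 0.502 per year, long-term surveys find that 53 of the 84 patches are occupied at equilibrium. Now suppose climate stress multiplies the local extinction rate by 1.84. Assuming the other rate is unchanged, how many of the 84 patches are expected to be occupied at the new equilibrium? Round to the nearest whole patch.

Observed p* = 53/84 = 0.63095.
Balance c(1−p*) = e gives c = e/(1 − 0.63095) = 0.502/0.36905 = 1.36025.
New p* = 1 − e/c = 1 − 0.92368/1.36025 = 0.32095.
Expected occupied = 84 × 0.32095 = 26.96 ≈ 27.

27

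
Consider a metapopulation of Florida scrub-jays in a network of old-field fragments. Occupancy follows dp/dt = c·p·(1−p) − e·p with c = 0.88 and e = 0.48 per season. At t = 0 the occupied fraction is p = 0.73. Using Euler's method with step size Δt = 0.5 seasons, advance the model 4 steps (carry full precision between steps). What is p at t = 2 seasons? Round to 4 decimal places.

0.5297

Update rule: p ← p + [c·p·(1−p) − e·p]·Δt with Δt = 0.5.
p: 0.73000 → 0.64152  (Δp = -0.08848)
p: 0.64152 → 0.58875  (Δp = -0.05278)
p: 0.58875 → 0.55398  (Δp = -0.03476)
p: 0.55398 → 0.52974  (Δp = -0.02424)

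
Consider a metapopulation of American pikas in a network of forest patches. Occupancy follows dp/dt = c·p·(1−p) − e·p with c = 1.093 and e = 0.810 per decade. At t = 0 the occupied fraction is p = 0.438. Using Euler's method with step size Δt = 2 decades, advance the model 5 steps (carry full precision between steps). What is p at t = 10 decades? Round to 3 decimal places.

Update rule: p ← p + [c·p·(1−p) − e·p]·Δt with Δt = 2.
step 1: Δp = -0.17146, p = 0.26654
step 2: Δp = -0.00444, p = 0.26210
step 3: Δp = -0.00182, p = 0.26028
step 4: Δp = -0.00077, p = 0.25951
step 5: Δp = -0.00033, p = 0.25917

0.259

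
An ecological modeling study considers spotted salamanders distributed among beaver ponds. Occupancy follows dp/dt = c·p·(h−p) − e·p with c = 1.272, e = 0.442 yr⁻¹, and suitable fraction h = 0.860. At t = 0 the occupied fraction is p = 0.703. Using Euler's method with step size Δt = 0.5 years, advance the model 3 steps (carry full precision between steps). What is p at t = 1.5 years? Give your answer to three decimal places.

0.553

Update rule: p ← p + [c·p·(h−p) − e·p]·Δt with Δt = 0.5.
step 1: Δp = -0.08517, p = 0.61783
step 2: Δp = -0.04138, p = 0.57645
step 3: Δp = -0.02344, p = 0.55301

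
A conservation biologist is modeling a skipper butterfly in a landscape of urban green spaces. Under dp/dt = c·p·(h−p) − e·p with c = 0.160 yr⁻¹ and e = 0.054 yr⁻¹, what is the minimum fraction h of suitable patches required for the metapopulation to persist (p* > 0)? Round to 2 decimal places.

p* = h − e/c is positive only when h > e/c.
h_min = e/c = 0.054/0.160 = 0.3375.

0.34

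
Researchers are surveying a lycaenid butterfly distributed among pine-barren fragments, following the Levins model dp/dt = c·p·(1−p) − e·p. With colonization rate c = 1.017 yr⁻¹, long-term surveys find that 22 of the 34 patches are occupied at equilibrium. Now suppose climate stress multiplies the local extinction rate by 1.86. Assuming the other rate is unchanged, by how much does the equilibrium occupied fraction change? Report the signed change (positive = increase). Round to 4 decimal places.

-0.3035

Observed p* = 22/34 = 0.64706.
Balance c(1−p*) = e gives e = 1.017×(1 − 0.64706) = 0.35894.
New p* = 1 − e/c = 1 − 0.66763/1.01700 = 0.34353.
Δp* = 0.34353 − 0.64706 = -0.30353.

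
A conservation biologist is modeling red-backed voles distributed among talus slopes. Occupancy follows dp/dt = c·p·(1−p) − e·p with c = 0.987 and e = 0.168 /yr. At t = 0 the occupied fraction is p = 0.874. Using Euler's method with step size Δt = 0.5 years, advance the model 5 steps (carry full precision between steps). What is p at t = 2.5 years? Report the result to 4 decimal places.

0.8327

Update rule: p ← p + [c·p·(1−p) − e·p]·Δt with Δt = 0.5.
step 1: Δp = -0.01907, p = 0.85493
step 2: Δp = -0.01061, p = 0.84432
step 3: Δp = -0.00606, p = 0.83827
step 4: Δp = -0.00351, p = 0.83476
step 5: Δp = -0.00205, p = 0.83271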